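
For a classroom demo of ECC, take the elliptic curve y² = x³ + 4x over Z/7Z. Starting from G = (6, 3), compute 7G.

(6, 4)

Double-and-add on 7 = (111)₂. Start with G = (6, 3) for the leading 1-bit.
double: tangent at (6, 3): λ = (3·6² + 4)/(2·3) ≡ 0/6. 6⁻¹ ≡ 6 (mod 7), so λ ≡ 0·6 ≡ 0.
  x = λ² - 6 - 6 = 0 - 12 ≡ 2; y = λ·(6 - 2) - 3 ≡ 4. → (2, 4)
add G: (2, 4) + (6, 3). λ = (3 - 4)/(6 - 2) ≡ 6/4 mod 7. 4⁻¹ ≡ 2 (mod 7) since 4·2 = 8 ≡ 1, so λ ≡ 5.
  x = λ² - 2 - 6 = 25 - 8 ≡ 3; y = λ·(2 - 3) - 4 ≡ 5. → (3, 5)
double: tangent at (3, 5): λ = (3·3² + 4)/(2·5) ≡ 3/3. 3⁻¹ ≡ 5 (mod 7) since 3·5 = 15 ≡ 1, so λ ≡ 3·5 ≡ 1.
  x = λ² - 3 - 3 = 1 - 6 ≡ 2; y = λ·(3 - 2) - 5 ≡ 3. → (2, 3)
add G: (2, 3) + (6, 3). λ = (3 - 3)/(6 - 2) ≡ 0/4 mod 7. 4⁻¹ ≡ 2 (mod 7), so λ ≡ 0.
  x = λ² - 2 - 6 = 0 - 8 ≡ 6; y = λ·(2 - 6) - 3 ≡ 4. → (6, 4)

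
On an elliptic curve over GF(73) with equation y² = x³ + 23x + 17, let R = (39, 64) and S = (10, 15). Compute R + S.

(43, 40)

(39, 64) + (10, 15). λ = (15 - 64)/(10 - 39) ≡ 24/44 mod 73. 44⁻¹ ≡ 5 (mod 73), so λ ≡ 47.
  x = λ² - 39 - 10 = 2209 - 49 ≡ 43; y = λ·(39 - 43) - 64 ≡ 40. → (43, 40)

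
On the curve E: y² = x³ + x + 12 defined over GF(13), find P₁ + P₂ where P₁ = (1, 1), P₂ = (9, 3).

(1, 1) + (9, 3). λ = (3 - 1)/(9 - 1) ≡ 2/8 mod 13. 8⁻¹ ≡ 5 (mod 13), so λ ≡ 10.
  x = λ² - 1 - 9 = 100 - 10 ≡ 12; y = λ·(1 - 12) - 1 ≡ 6. → (12, 6)

(12, 6)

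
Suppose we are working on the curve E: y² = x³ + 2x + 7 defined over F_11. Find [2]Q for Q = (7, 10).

(6, 9)

tangent at (7, 10): λ = (3·7² + 2)/(2·10) ≡ 6/9. 9⁻¹ ≡ 5 (mod 11) since 9·5 = 45 ≡ 1, so λ ≡ 6·5 ≡ 8.
  x = λ² - 7 - 7 = 64 - 14 ≡ 6; y = λ·(7 - 6) - 10 ≡ 9. → (6, 9)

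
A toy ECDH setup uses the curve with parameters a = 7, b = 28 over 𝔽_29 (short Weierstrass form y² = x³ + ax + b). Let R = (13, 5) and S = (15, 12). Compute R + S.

(6, 5)

(13, 5) + (15, 12). λ = (12 - 5)/(15 - 13) ≡ 7/2 mod 29. 2⁻¹ ≡ 15 (mod 29), so λ ≡ 18.
  x = λ² - 13 - 15 = 324 - 28 ≡ 6; y = λ·(13 - 6) - 5 ≡ 5. → (6, 5)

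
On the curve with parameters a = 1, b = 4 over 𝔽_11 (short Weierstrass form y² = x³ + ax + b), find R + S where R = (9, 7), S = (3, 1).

(0, 2)

(9, 7) + (3, 1). λ = (1 - 7)/(3 - 9) ≡ 5/5 mod 11. 5⁻¹ ≡ 9 (mod 11), so λ ≡ 1.
  x = λ² - 9 - 3 = 1 - 12 ≡ 0; y = λ·(9 - 0) - 7 ≡ 2. → (0, 2)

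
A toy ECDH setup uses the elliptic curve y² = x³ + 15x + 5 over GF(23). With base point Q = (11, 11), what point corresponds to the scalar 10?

Repeated addition: build up to 10Q.
2Q: tangent at (11, 11): λ = (3·11² + 15)/(2·11) ≡ 10/22. 22⁻¹ ≡ 22 (mod 23), so λ ≡ 10·22 ≡ 13.
  x = λ² - 11 - 11 = 169 - 22 ≡ 9; y = λ·(11 - 9) - 11 ≡ 15. → (9, 15)
3Q: (9, 15) + (11, 11). λ = (11 - 15)/(11 - 9) ≡ 19/2 mod 23. 2⁻¹ ≡ 12 (mod 23), so λ ≡ 21.
  x = λ² - 9 - 11 = 441 - 20 ≡ 7; y = λ·(9 - 7) - 15 ≡ 4. → (7, 4)
4Q: (7, 4) + (11, 11). λ = (11 - 4)/(11 - 7) ≡ 7/4 mod 23. 4⁻¹ ≡ 6 (mod 23), so λ ≡ 19.
  x = λ² - 7 - 11 = 361 - 18 ≡ 21; y = λ·(7 - 21) - 4 ≡ 6. → (21, 6)
5Q: (21, 6) + (11, 11). λ = (11 - 6)/(11 - 21) ≡ 5/13 mod 23. 13⁻¹ ≡ 16 (mod 23) since 13·16 = 208 ≡ 1, so λ ≡ 11.
  x = λ² - 21 - 11 = 121 - 32 ≡ 20; y = λ·(21 - 20) - 6 ≡ 5. → (20, 5)
6Q: (20, 5) + (11, 11). λ = (11 - 5)/(11 - 20) ≡ 6/14 mod 23. 14⁻¹ ≡ 5 (mod 23) since 14·5 = 70 ≡ 1, so λ ≡ 7.
  x = λ² - 20 - 11 = 49 - 31 ≡ 18; y = λ·(20 - 18) - 5 ≡ 9. → (18, 9)
7Q: (18, 9) + (11, 11). λ = (11 - 9)/(11 - 18) ≡ 2/16 mod 23. 16⁻¹ ≡ 13 (mod 23) since 16·13 = 208 ≡ 1, so λ ≡ 3.
  x = λ² - 18 - 11 = 9 - 29 ≡ 3; y = λ·(18 - 3) - 9 ≡ 13. → (3, 13)
8Q: (3, 13) + (11, 11). λ = (11 - 13)/(11 - 3) ≡ 21/8 mod 23. 8⁻¹ ≡ 3 (mod 23), so λ ≡ 17.
  x = λ² - 3 - 11 = 289 - 14 ≡ 22; y = λ·(3 - 22) - 13 ≡ 9. → (22, 9)
9Q: (22, 9) + (11, 11). λ = (11 - 9)/(11 - 22) ≡ 2/12 mod 23. 12⁻¹ ≡ 2 (mod 23), so λ ≡ 4.
  x = λ² - 22 - 11 = 16 - 33 ≡ 6; y = λ·(22 - 6) - 9 ≡ 9. → (6, 9)
10Q: (6, 9) + (11, 11). λ = (11 - 9)/(11 - 6) ≡ 2/5 mod 23. 5⁻¹ ≡ 14 (mod 23), so λ ≡ 5.
  x = λ² - 6 - 11 = 25 - 17 ≡ 8; y = λ·(6 - 8) - 9 ≡ 4. → (8, 4)

(8, 4)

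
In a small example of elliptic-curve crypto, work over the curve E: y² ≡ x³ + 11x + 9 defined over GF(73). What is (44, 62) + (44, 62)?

(66, 63)

tangent at (44, 62): λ = (3·44² + 11)/(2·62) ≡ 52/51. 51⁻¹ ≡ 63 (mod 73), so λ ≡ 52·63 ≡ 64.
  x = λ² - 44 - 44 = 4096 - 88 ≡ 66; y = λ·(44 - 66) - 62 ≡ 63. → (66, 63)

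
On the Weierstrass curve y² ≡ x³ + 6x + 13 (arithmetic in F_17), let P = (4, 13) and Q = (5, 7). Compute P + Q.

(4, 13) + (5, 7). λ = (7 - 13)/(5 - 4) ≡ 11/1 mod 17. 1⁻¹ ≡ 1 (mod 17) since 1·1 = 1 ≡ 1, so λ ≡ 11.
  x = λ² - 4 - 5 = 121 - 9 ≡ 10; y = λ·(4 - 10) - 13 ≡ 6. → (10, 6)

(10, 6)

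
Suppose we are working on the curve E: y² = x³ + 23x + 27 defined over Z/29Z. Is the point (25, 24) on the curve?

y² = 24² ≡ 25; x³ + 23x + 27 = 16227 ≡ 16 (mod 29). 25 ≠ 16.

no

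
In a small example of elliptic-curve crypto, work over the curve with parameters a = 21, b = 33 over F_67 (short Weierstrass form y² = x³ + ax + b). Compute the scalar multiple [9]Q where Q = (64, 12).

Repeated addition: build up to 9Q.
2Q: tangent at (64, 12): λ = (3·64² + 21)/(2·12) ≡ 48/24. 24⁻¹ ≡ 14 (mod 67), so λ ≡ 48·14 ≡ 2.
  x = λ² - 64 - 64 = 4 - 128 ≡ 10; y = λ·(64 - 10) - 12 ≡ 29. → (10, 29)
3Q: (10, 29) + (64, 12). λ = (12 - 29)/(64 - 10) ≡ 50/54 mod 67. 54⁻¹ ≡ 36 (mod 67), so λ ≡ 58.
  x = λ² - 10 - 64 = 3364 - 74 ≡ 7; y = λ·(10 - 7) - 29 ≡ 11. → (7, 11)
4Q: (7, 11) + (64, 12). λ = (12 - 11)/(64 - 7) ≡ 1/57 mod 67. 57⁻¹ ≡ 20 (mod 67), so λ ≡ 20.
  x = λ² - 7 - 64 = 400 - 71 ≡ 61; y = λ·(7 - 61) - 11 ≡ 48. → (61, 48)
5Q: (61, 48) + (64, 12). λ = (12 - 48)/(64 - 61) ≡ 31/3 mod 67. 3⁻¹ ≡ 45 (mod 67), so λ ≡ 55.
  x = λ² - 61 - 64 = 3025 - 125 ≡ 19; y = λ·(61 - 19) - 48 ≡ 51. → (19, 51)
6Q: (19, 51) + (64, 12). λ = (12 - 51)/(64 - 19) ≡ 28/45 mod 67. 45⁻¹ ≡ 3 (mod 67) since 45·3 = 135 ≡ 1, so λ ≡ 17.
  x = λ² - 19 - 64 = 289 - 83 ≡ 5; y = λ·(19 - 5) - 51 ≡ 53. → (5, 53)
7Q: (5, 53) + (64, 12). λ = (12 - 53)/(64 - 5) ≡ 26/59 mod 67. 59⁻¹ ≡ 25 (mod 67), so λ ≡ 47.
  x = λ² - 5 - 64 = 2209 - 69 ≡ 63; y = λ·(5 - 63) - 53 ≡ 35. → (63, 35)
8Q: (63, 35) + (64, 12). λ = (12 - 35)/(64 - 63) ≡ 44/1 mod 67. 1⁻¹ ≡ 1 (mod 67), so λ ≡ 44.
  x = λ² - 63 - 64 = 1936 - 127 ≡ 0; y = λ·(63 - 0) - 35 ≡ 57. → (0, 57)
9Q: (0, 57) + (64, 12). λ = (12 - 57)/(64 - 0) ≡ 22/64 mod 67. 64⁻¹ ≡ 22 (mod 67), so λ ≡ 15.
  x = λ² - 0 - 64 = 225 - 64 ≡ 27; y = λ·(0 - 27) - 57 ≡ 7. → (27, 7)

(27, 7)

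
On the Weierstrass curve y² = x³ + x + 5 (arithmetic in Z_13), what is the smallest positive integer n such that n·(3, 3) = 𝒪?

2P: tangent at (3, 3): λ = (3·3² + 1)/(2·3) ≡ 2/6. 6⁻¹ ≡ 11 (mod 13) since 6·11 = 66 ≡ 1, so λ ≡ 2·11 ≡ 9.
  x = λ² - 3 - 3 = 81 - 6 ≡ 10; y = λ·(3 - 10) - 3 ≡ 12. → (10, 12)
3P: (10, 12) + (3, 3). λ = (3 - 12)/(3 - 10) ≡ 4/6 mod 13. 6⁻¹ ≡ 11 (mod 13), so λ ≡ 5.
  x = λ² - 10 - 3 = 25 - 13 ≡ 12; y = λ·(10 - 12) - 12 ≡ 4. → (12, 4)
4P: (12, 4) + (3, 3). λ = (3 - 4)/(3 - 12) ≡ 12/4 mod 13. 4⁻¹ ≡ 10 (mod 13), so λ ≡ 3.
  x = λ² - 12 - 3 = 9 - 15 ≡ 7; y = λ·(12 - 7) - 4 ≡ 11. → (7, 11)
5P: (7, 11) + (3, 3). λ = (3 - 11)/(3 - 7) ≡ 5/9 mod 13. 9⁻¹ ≡ 3 (mod 13) since 9·3 = 27 ≡ 1, so λ ≡ 2.
  x = λ² - 7 - 3 = 4 - 10 ≡ 7; y = λ·(7 - 7) - 11 ≡ 2. → (7, 2)
6P: (7, 2) + (3, 3). λ = (3 - 2)/(3 - 7) ≡ 1/9 mod 13. 9⁻¹ ≡ 3 (mod 13), so λ ≡ 3.
  x = λ² - 7 - 3 = 9 - 10 ≡ 12; y = λ·(7 - 12) - 2 ≡ 9. → (12, 9)
7P: (12, 9) + (3, 3). λ = (3 - 9)/(3 - 12) ≡ 7/4 mod 13. 4⁻¹ ≡ 10 (mod 13), so λ ≡ 5.
  x = λ² - 12 - 3 = 25 - 15 ≡ 10; y = λ·(12 - 10) - 9 ≡ 1. → (10, 1)
8P: (10, 1) + (3, 3). λ = (3 - 1)/(3 - 10) ≡ 2/6 mod 13. 6⁻¹ ≡ 11 (mod 13), so λ ≡ 9.
  x = λ² - 10 - 3 = 81 - 13 ≡ 3; y = λ·(10 - 3) - 1 ≡ 10. → (3, 10)
9P: (3, 10) + (3, 3): same x and y₁ ≡ -y₂, so the sum is 𝒪.
9P = 𝒪, so the order is 9.

9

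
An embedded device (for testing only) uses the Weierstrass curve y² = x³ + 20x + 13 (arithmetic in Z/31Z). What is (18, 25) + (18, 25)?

tangent at (18, 25): λ = (3·18² + 20)/(2·25) ≡ 0/19. 19⁻¹ ≡ 18 (mod 31), so λ ≡ 0·18 ≡ 0.
  x = λ² - 18 - 18 = 0 - 36 ≡ 26; y = λ·(18 - 26) - 25 ≡ 6. → (26, 6)

(26, 6)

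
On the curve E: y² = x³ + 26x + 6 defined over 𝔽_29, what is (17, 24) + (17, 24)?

tangent at (17, 24): λ = (3·17² + 26)/(2·24) ≡ 23/19. 19⁻¹ ≡ 26 (mod 29) since 19·26 = 494 ≡ 1, so λ ≡ 23·26 ≡ 18.
  x = λ² - 17 - 17 = 324 - 34 ≡ 0; y = λ·(17 - 0) - 24 ≡ 21. → (0, 21)

(0, 21)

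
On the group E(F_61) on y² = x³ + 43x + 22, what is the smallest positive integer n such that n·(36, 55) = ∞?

3

2P: tangent at (36, 55): λ = (3·36² + 43)/(2·55) ≡ 27/49. 49⁻¹ ≡ 5 (mod 61) since 49·5 = 245 ≡ 1, so λ ≡ 27·5 ≡ 13.
  x = λ² - 36 - 36 = 169 - 72 ≡ 36; y = λ·(36 - 36) - 55 ≡ 6. → (36, 6)
3P: (36, 6) + (36, 55): same x and y₁ ≡ -y₂, so the sum is ∞.
3P = ∞, so the order is 3.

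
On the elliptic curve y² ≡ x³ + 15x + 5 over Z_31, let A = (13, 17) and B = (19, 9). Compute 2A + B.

(19, 22)

First 2A:
Repeated addition: build up to 2A.
2A: tangent at (13, 17): λ = (3·13² + 15)/(2·17) ≡ 26/3. 3⁻¹ ≡ 21 (mod 31), so λ ≡ 26·21 ≡ 19.
  x = λ² - 13 - 13 = 361 - 26 ≡ 25; y = λ·(13 - 25) - 17 ≡ 3. → (25, 3)
2A = (25, 3).
Finally 2A + B:
(25, 3) + (19, 9). λ = (9 - 3)/(19 - 25) ≡ 6/25 mod 31. 25⁻¹ ≡ 5 (mod 31), so λ ≡ 30.
  x = λ² - 25 - 19 = 900 - 44 ≡ 19; y = λ·(25 - 19) - 3 ≡ 22. → (19, 22)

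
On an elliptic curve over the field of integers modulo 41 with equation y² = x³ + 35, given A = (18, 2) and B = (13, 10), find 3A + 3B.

(25, 11)

First 3A:
Repeated addition: build up to 3A.
2A: tangent at (18, 2): λ = (3·18² + 0)/(2·2) ≡ 29/4. 4⁻¹ ≡ 31 (mod 41), so λ ≡ 29·31 ≡ 38.
  x = λ² - 18 - 18 = 1444 - 36 ≡ 14; y = λ·(18 - 14) - 2 ≡ 27. → (14, 27)
3A: (14, 27) + (18, 2). λ = (2 - 27)/(18 - 14) ≡ 16/4 mod 41. 4⁻¹ ≡ 31 (mod 41), so λ ≡ 4.
  x = λ² - 14 - 18 = 16 - 32 ≡ 25; y = λ·(14 - 25) - 27 ≡ 11. → (25, 11)
3A = (25, 11).
Next 3B:
Repeated addition: build up to 3B.
2B: tangent at (13, 10): λ = (3·13² + 0)/(2·10) ≡ 15/20. 20⁻¹ ≡ 39 (mod 41), so λ ≡ 15·39 ≡ 11.
  x = λ² - 13 - 13 = 121 - 26 ≡ 13; y = λ·(13 - 13) - 10 ≡ 31. → (13, 31)
3B: (13, 31) + (13, 10): same x and y₁ ≡ -y₂, so the sum is ∞.
3B = ∞.
Finally 3A + 3B:
(25, 11) + ∞ = (25, 11) (identity).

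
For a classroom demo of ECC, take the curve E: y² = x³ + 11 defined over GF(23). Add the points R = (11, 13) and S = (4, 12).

(11, 13) + (4, 12). λ = (12 - 13)/(4 - 11) ≡ 22/16 mod 23. 16⁻¹ ≡ 13 (mod 23) since 16·13 = 208 ≡ 1, so λ ≡ 10.
  x = λ² - 11 - 4 = 100 - 15 ≡ 16; y = λ·(11 - 16) - 13 ≡ 6. → (16, 6)

(16, 6)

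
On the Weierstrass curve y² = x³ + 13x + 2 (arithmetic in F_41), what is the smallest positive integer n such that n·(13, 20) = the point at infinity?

11

2P: tangent at (13, 20): λ = (3·13² + 13)/(2·20) ≡ 28/40. 40⁻¹ ≡ 40 (mod 41), so λ ≡ 28·40 ≡ 13.
  x = λ² - 13 - 13 = 169 - 26 ≡ 20; y = λ·(13 - 20) - 20 ≡ 12. → (20, 12)
3P: (20, 12) + (13, 20). λ = (20 - 12)/(13 - 20) ≡ 8/34 mod 41. 34⁻¹ ≡ 35 (mod 41) since 34·35 = 1190 ≡ 1, so λ ≡ 34.
  x = λ² - 20 - 13 = 1156 - 33 ≡ 16; y = λ·(20 - 16) - 12 ≡ 1. → (16, 1)
4P: (16, 1) + (13, 20). λ = (20 - 1)/(13 - 16) ≡ 19/38 mod 41. 38⁻¹ ≡ 27 (mod 41) since 38·27 = 1026 ≡ 1, so λ ≡ 21.
  x = λ² - 16 - 13 = 441 - 29 ≡ 2; y = λ·(16 - 2) - 1 ≡ 6. → (2, 6)
5P: (2, 6) + (13, 20). λ = (20 - 6)/(13 - 2) ≡ 14/11 mod 41. 11⁻¹ ≡ 15 (mod 41) since 11·15 = 165 ≡ 1, so λ ≡ 5.
  x = λ² - 2 - 13 = 25 - 15 ≡ 10; y = λ·(2 - 10) - 6 ≡ 36. → (10, 36)
6P: (10, 36) + (13, 20). λ = (20 - 36)/(13 - 10) ≡ 25/3 mod 41. 3⁻¹ ≡ 14 (mod 41) since 3·14 = 42 ≡ 1, so λ ≡ 22.
  x = λ² - 10 - 13 = 484 - 23 ≡ 10; y = λ·(10 - 10) - 36 ≡ 5. → (10, 5)
7P: (10, 5) + (13, 20). λ = (20 - 5)/(13 - 10) ≡ 15/3 mod 41. 3⁻¹ ≡ 14 (mod 41), so λ ≡ 5.
  x = λ² - 10 - 13 = 25 - 23 ≡ 2; y = λ·(10 - 2) - 5 ≡ 35. → (2, 35)
8P: (2, 35) + (13, 20). λ = (20 - 35)/(13 - 2) ≡ 26/11 mod 41. 11⁻¹ ≡ 15 (mod 41), so λ ≡ 21.
  x = λ² - 2 - 13 = 441 - 15 ≡ 16; y = λ·(2 - 16) - 35 ≡ 40. → (16, 40)
9P: (16, 40) + (13, 20). λ = (20 - 40)/(13 - 16) ≡ 21/38 mod 41. 38⁻¹ ≡ 27 (mod 41) since 38·27 = 1026 ≡ 1, so λ ≡ 34.
  x = λ² - 16 - 13 = 1156 - 29 ≡ 20; y = λ·(16 - 20) - 40 ≡ 29. → (20, 29)
10P: (20, 29) + (13, 20). λ = (20 - 29)/(13 - 20) ≡ 32/34 mod 41. 34⁻¹ ≡ 35 (mod 41), so λ ≡ 13.
  x = λ² - 20 - 13 = 169 - 33 ≡ 13; y = λ·(20 - 13) - 29 ≡ 21. → (13, 21)
11P: (13, 21) + (13, 20): same x and y₁ ≡ -y₂, so the sum is the point at infinity.
11P = the point at infinity, so the order is 11.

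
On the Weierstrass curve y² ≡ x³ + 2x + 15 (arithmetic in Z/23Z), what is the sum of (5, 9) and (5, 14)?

The two points share x = 5 and their y-coordinates satisfy 9 + 14 ≡ 0 (mod 23), so they are inverses. Their sum is the point at infinity.

O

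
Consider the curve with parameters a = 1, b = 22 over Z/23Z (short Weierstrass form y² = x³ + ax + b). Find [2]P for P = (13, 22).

tangent at (13, 22): λ = (3·13² + 1)/(2·22) ≡ 2/21. 21⁻¹ ≡ 11 (mod 23), so λ ≡ 2·11 ≡ 22.
  x = λ² - 13 - 13 = 484 - 26 ≡ 21; y = λ·(13 - 21) - 22 ≡ 9. → (21, 9)

(21, 9)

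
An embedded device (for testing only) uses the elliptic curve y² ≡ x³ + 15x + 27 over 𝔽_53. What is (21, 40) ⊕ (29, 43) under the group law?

(21, 40) + (29, 43). λ = (43 - 40)/(29 - 21) ≡ 3/8 mod 53. 8⁻¹ ≡ 20 (mod 53), so λ ≡ 7.
  x = λ² - 21 - 29 = 49 - 50 ≡ 52; y = λ·(21 - 52) - 40 ≡ 8. → (52, 8)

(52, 8)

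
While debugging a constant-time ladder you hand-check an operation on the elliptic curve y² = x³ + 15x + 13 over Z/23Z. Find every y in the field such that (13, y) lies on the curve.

x³ + 15x + 13 = 2405 ≡ 13 (mod 23).
Square roots of 13 mod 23: 6 and 17 (since 6² = 36 ≡ 13).

6, 17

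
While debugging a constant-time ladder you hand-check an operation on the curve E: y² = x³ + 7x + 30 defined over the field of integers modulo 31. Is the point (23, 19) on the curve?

yes

y² = 19² ≡ 20; x³ + 7x + 30 = 12358 ≡ 20 (mod 31). 20 = 20.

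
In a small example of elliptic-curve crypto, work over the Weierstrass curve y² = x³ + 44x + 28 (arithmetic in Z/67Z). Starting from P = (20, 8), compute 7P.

(27, 53)

Repeated addition: build up to 7P.
2P: tangent at (20, 8): λ = (3·20² + 44)/(2·8) ≡ 38/16. 16⁻¹ ≡ 21 (mod 67), so λ ≡ 38·21 ≡ 61.
  x = λ² - 20 - 20 = 3721 - 40 ≡ 63; y = λ·(20 - 63) - 8 ≡ 49. → (63, 49)
3P: (63, 49) + (20, 8). λ = (8 - 49)/(20 - 63) ≡ 26/24 mod 67. 24⁻¹ ≡ 14 (mod 67), so λ ≡ 29.
  x = λ² - 63 - 20 = 841 - 83 ≡ 21; y = λ·(63 - 21) - 49 ≡ 30. → (21, 30)
4P: (21, 30) + (20, 8). λ = (8 - 30)/(20 - 21) ≡ 45/66 mod 67. 66⁻¹ ≡ 66 (mod 67) since 66·66 = 4356 ≡ 1, so λ ≡ 22.
  x = λ² - 21 - 20 = 484 - 41 ≡ 41; y = λ·(21 - 41) - 30 ≡ 66. → (41, 66)
5P: (41, 66) + (20, 8). λ = (8 - 66)/(20 - 41) ≡ 9/46 mod 67. 46⁻¹ ≡ 51 (mod 67), so λ ≡ 57.
  x = λ² - 41 - 20 = 3249 - 61 ≡ 39; y = λ·(41 - 39) - 66 ≡ 48. → (39, 48)
6P: (39, 48) + (20, 8). λ = (8 - 48)/(20 - 39) ≡ 27/48 mod 67. 48⁻¹ ≡ 7 (mod 67), so λ ≡ 55.
  x = λ² - 39 - 20 = 3025 - 59 ≡ 18; y = λ·(39 - 18) - 48 ≡ 35. → (18, 35)
7P: (18, 35) + (20, 8). λ = (8 - 35)/(20 - 18) ≡ 40/2 mod 67. 2⁻¹ ≡ 34 (mod 67), so λ ≡ 20.
  x = λ² - 18 - 20 = 400 - 38 ≡ 27; y = λ·(18 - 27) - 35 ≡ 53. → (27, 53)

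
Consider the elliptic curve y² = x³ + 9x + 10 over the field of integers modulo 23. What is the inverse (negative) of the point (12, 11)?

(12, 12)

-(12, 11) = (12, -11 mod 23) = (12, 12).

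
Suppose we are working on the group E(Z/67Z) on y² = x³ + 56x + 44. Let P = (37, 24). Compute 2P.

tangent at (37, 24): λ = (3·37² + 56)/(2·24) ≡ 9/48. 48⁻¹ ≡ 7 (mod 67) since 48·7 = 336 ≡ 1, so λ ≡ 9·7 ≡ 63.
  x = λ² - 37 - 37 = 3969 - 74 ≡ 9; y = λ·(37 - 9) - 24 ≡ 65. → (9, 65)

(9, 65)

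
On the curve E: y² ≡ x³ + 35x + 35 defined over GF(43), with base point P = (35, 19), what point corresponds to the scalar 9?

Repeated addition: build up to 9P.
2P: tangent at (35, 19): λ = (3·35² + 35)/(2·19) ≡ 12/38. 38⁻¹ ≡ 17 (mod 43) since 38·17 = 646 ≡ 1, so λ ≡ 12·17 ≡ 32.
  x = λ² - 35 - 35 = 1024 - 70 ≡ 8; y = λ·(35 - 8) - 19 ≡ 28. → (8, 28)
3P: (8, 28) + (35, 19). λ = (19 - 28)/(35 - 8) ≡ 34/27 mod 43. 27⁻¹ ≡ 8 (mod 43) since 27·8 = 216 ≡ 1, so λ ≡ 14.
  x = λ² - 8 - 35 = 196 - 43 ≡ 24; y = λ·(8 - 24) - 28 ≡ 6. → (24, 6)
4P: (24, 6) + (35, 19). λ = (19 - 6)/(35 - 24) ≡ 13/11 mod 43. 11⁻¹ ≡ 4 (mod 43), so λ ≡ 9.
  x = λ² - 24 - 35 = 81 - 59 ≡ 22; y = λ·(24 - 22) - 6 ≡ 12. → (22, 12)
5P: (22, 12) + (35, 19). λ = (19 - 12)/(35 - 22) ≡ 7/13 mod 43. 13⁻¹ ≡ 10 (mod 43) since 13·10 = 130 ≡ 1, so λ ≡ 27.
  x = λ² - 22 - 35 = 729 - 57 ≡ 27; y = λ·(22 - 27) - 12 ≡ 25. → (27, 25)
6P: (27, 25) + (35, 19). λ = (19 - 25)/(35 - 27) ≡ 37/8 mod 43. 8⁻¹ ≡ 27 (mod 43) since 8·27 = 216 ≡ 1, so λ ≡ 10.
  x = λ² - 27 - 35 = 100 - 62 ≡ 38; y = λ·(27 - 38) - 25 ≡ 37. → (38, 37)
7P: (38, 37) + (35, 19). λ = (19 - 37)/(35 - 38) ≡ 25/40 mod 43. 40⁻¹ ≡ 14 (mod 43), so λ ≡ 6.
  x = λ² - 38 - 35 = 36 - 73 ≡ 6; y = λ·(38 - 6) - 37 ≡ 26. → (6, 26)
8P: (6, 26) + (35, 19). λ = (19 - 26)/(35 - 6) ≡ 36/29 mod 43. 29⁻¹ ≡ 3 (mod 43) since 29·3 = 87 ≡ 1, so λ ≡ 22.
  x = λ² - 6 - 35 = 484 - 41 ≡ 13; y = λ·(6 - 13) - 26 ≡ 35. → (13, 35)
9P: (13, 35) + (35, 19). λ = (19 - 35)/(35 - 13) ≡ 27/22 mod 43. 22⁻¹ ≡ 2 (mod 43), so λ ≡ 11.
  x = λ² - 13 - 35 = 121 - 48 ≡ 30; y = λ·(13 - 30) - 35 ≡ 36. → (30, 36)

(30, 36)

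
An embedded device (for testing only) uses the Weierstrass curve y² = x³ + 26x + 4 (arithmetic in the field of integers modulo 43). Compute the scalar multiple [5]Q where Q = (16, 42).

(7, 20)

Repeated addition: build up to 5Q.
2Q: tangent at (16, 42): λ = (3·16² + 26)/(2·42) ≡ 20/41. 41⁻¹ ≡ 21 (mod 43), so λ ≡ 20·21 ≡ 33.
  x = λ² - 16 - 16 = 1089 - 32 ≡ 25; y = λ·(16 - 25) - 42 ≡ 5. → (25, 5)
3Q: (25, 5) + (16, 42). λ = (42 - 5)/(16 - 25) ≡ 37/34 mod 43. 34⁻¹ ≡ 19 (mod 43), so λ ≡ 15.
  x = λ² - 25 - 16 = 225 - 41 ≡ 12; y = λ·(25 - 12) - 5 ≡ 18. → (12, 18)
4Q: (12, 18) + (16, 42). λ = (42 - 18)/(16 - 12) ≡ 24/4 mod 43. 4⁻¹ ≡ 11 (mod 43), so λ ≡ 6.
  x = λ² - 12 - 16 = 36 - 28 ≡ 8; y = λ·(12 - 8) - 18 ≡ 6. → (8, 6)
5Q: (8, 6) + (16, 42). λ = (42 - 6)/(16 - 8) ≡ 36/8 mod 43. 8⁻¹ ≡ 27 (mod 43) since 8·27 = 216 ≡ 1, so λ ≡ 26.
  x = λ² - 8 - 16 = 676 - 24 ≡ 7; y = λ·(8 - 7) - 6 ≡ 20. → (7, 20)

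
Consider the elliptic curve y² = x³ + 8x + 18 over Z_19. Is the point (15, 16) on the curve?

no

y² = 16² ≡ 9; x³ + 8x + 18 = 3513 ≡ 17 (mod 19). 9 ≠ 17.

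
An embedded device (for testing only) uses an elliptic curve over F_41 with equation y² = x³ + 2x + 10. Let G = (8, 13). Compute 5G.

(0, 16)

Double-and-add on 5 = (101)₂. Start with G = (8, 13) for the leading 1-bit.
double: tangent at (8, 13): λ = (3·8² + 2)/(2·13) ≡ 30/26. 26⁻¹ ≡ 30 (mod 41), so λ ≡ 30·30 ≡ 39.
  x = λ² - 8 - 8 = 1521 - 16 ≡ 29; y = λ·(8 - 29) - 13 ≡ 29. → (29, 29)
double: tangent at (29, 29): λ = (3·29² + 2)/(2·29) ≡ 24/17. 17⁻¹ ≡ 29 (mod 41) since 17·29 = 493 ≡ 1, so λ ≡ 24·29 ≡ 40.
  x = λ² - 29 - 29 = 1600 - 58 ≡ 25; y = λ·(29 - 25) - 29 ≡ 8. → (25, 8)
add G: (25, 8) + (8, 13). λ = (13 - 8)/(8 - 25) ≡ 5/24 mod 41. 24⁻¹ ≡ 12 (mod 41), so λ ≡ 19.
  x = λ² - 25 - 8 = 361 - 33 ≡ 0; y = λ·(25 - 0) - 8 ≡ 16. → (0, 16)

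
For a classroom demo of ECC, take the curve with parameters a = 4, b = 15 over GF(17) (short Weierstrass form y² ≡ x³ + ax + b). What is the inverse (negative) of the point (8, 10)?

(8, 7)

-(8, 10) = (8, -10 mod 17) = (8, 7).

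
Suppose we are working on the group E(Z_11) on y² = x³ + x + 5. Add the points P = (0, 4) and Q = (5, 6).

(0, 4) + (5, 6). λ = (6 - 4)/(5 - 0) ≡ 2/5 mod 11. 5⁻¹ ≡ 9 (mod 11), so λ ≡ 7.
  x = λ² - 0 - 5 = 49 - 5 ≡ 0; y = λ·(0 - 0) - 4 ≡ 7. → (0, 7)

(0, 7)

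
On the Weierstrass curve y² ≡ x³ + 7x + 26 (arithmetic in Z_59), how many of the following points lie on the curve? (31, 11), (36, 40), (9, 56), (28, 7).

(31, 11): 11² ≡ 3, rhs ≡ 3 → on.
(36, 40): 40² ≡ 7, rhs ≡ 29 → off.
(9, 56): 56² ≡ 9, rhs ≡ 51 → off.
(28, 7): 7² ≡ 49, rhs ≡ 49 → on.

2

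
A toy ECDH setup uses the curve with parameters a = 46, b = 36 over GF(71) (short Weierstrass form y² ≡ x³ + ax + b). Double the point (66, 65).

tangent at (66, 65): λ = (3·66² + 46)/(2·65) ≡ 50/59. 59⁻¹ ≡ 65 (mod 71), so λ ≡ 50·65 ≡ 55.
  x = λ² - 66 - 66 = 3025 - 132 ≡ 53; y = λ·(66 - 53) - 65 ≡ 11. → (53, 11)

(53, 11)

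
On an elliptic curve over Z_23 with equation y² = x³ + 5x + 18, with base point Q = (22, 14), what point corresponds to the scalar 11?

(1, 22)

Double-and-add on 11 = (1011)₂. Start with Q = (22, 14) for the leading 1-bit.
double: tangent at (22, 14): λ = (3·22² + 5)/(2·14) ≡ 8/5. 5⁻¹ ≡ 14 (mod 23) since 5·14 = 70 ≡ 1, so λ ≡ 8·14 ≡ 20.
  x = λ² - 22 - 22 = 400 - 44 ≡ 11; y = λ·(22 - 11) - 14 ≡ 22. → (11, 22)
double: tangent at (11, 22): λ = (3·11² + 5)/(2·22) ≡ 0/21. 21⁻¹ ≡ 11 (mod 23), so λ ≡ 0·11 ≡ 0.
  x = λ² - 11 - 11 = 0 - 22 ≡ 1; y = λ·(11 - 1) - 22 ≡ 1. → (1, 1)
add Q: (1, 1) + (22, 14). λ = (14 - 1)/(22 - 1) ≡ 13/21 mod 23. 21⁻¹ ≡ 11 (mod 23) since 21·11 = 231 ≡ 1, so λ ≡ 5.
  x = λ² - 1 - 22 = 25 - 23 ≡ 2; y = λ·(1 - 2) - 1 ≡ 17. → (2, 17)
double: tangent at (2, 17): λ = (3·2² + 5)/(2·17) ≡ 17/11. 11⁻¹ ≡ 21 (mod 23), so λ ≡ 17·21 ≡ 12.
  x = λ² - 2 - 2 = 144 - 4 ≡ 2; y = λ·(2 - 2) - 17 ≡ 6. → (2, 6)
add Q: (2, 6) + (22, 14). λ = (14 - 6)/(22 - 2) ≡ 8/20 mod 23. 20⁻¹ ≡ 15 (mod 23), so λ ≡ 5.
  x = λ² - 2 - 22 = 25 - 24 ≡ 1; y = λ·(2 - 1) - 6 ≡ 22. → (1, 22)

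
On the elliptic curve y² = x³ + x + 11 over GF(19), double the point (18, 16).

tangent at (18, 16): λ = (3·18² + 1)/(2·16) ≡ 4/13. 13⁻¹ ≡ 3 (mod 19), so λ ≡ 4·3 ≡ 12.
  x = λ² - 18 - 18 = 144 - 36 ≡ 13; y = λ·(18 - 13) - 16 ≡ 6. → (13, 6)

(13, 6)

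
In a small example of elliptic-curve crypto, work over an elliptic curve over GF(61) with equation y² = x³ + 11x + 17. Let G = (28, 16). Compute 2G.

(51, 26)

tangent at (28, 16): λ = (3·28² + 11)/(2·16) ≡ 45/32. 32⁻¹ ≡ 21 (mod 61), so λ ≡ 45·21 ≡ 30.
  x = λ² - 28 - 28 = 900 - 56 ≡ 51; y = λ·(28 - 51) - 16 ≡ 26. → (51, 26)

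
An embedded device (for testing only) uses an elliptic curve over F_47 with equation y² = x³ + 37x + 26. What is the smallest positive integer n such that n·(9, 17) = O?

3

2P: tangent at (9, 17): λ = (3·9² + 37)/(2·17) ≡ 45/34. 34⁻¹ ≡ 18 (mod 47) since 34·18 = 612 ≡ 1, so λ ≡ 45·18 ≡ 11.
  x = λ² - 9 - 9 = 121 - 18 ≡ 9; y = λ·(9 - 9) - 17 ≡ 30. → (9, 30)
3P: (9, 30) + (9, 17): same x and y₁ ≡ -y₂, so the sum is O.
3P = O, so the order is 3.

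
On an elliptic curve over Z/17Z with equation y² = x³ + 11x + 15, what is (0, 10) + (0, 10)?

(4, 15)

tangent at (0, 10): λ = (3·0² + 11)/(2·10) ≡ 11/3. 3⁻¹ ≡ 6 (mod 17), so λ ≡ 11·6 ≡ 15.
  x = λ² - 0 - 0 = 225 - 0 ≡ 4; y = λ·(0 - 4) - 10 ≡ 15. → (4, 15)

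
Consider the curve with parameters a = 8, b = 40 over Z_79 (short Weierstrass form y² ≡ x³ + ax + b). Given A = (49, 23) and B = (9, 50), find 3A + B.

First 3A:
Repeated addition: build up to 3A.
2A: tangent at (49, 23): λ = (3·49² + 8)/(2·23) ≡ 22/46. 46⁻¹ ≡ 67 (mod 79), so λ ≡ 22·67 ≡ 52.
  x = λ² - 49 - 49 = 2704 - 98 ≡ 78; y = λ·(49 - 78) - 23 ≡ 49. → (78, 49)
3A: (78, 49) + (49, 23). λ = (23 - 49)/(49 - 78) ≡ 53/50 mod 79. 50⁻¹ ≡ 49 (mod 79), so λ ≡ 69.
  x = λ² - 78 - 49 = 4761 - 127 ≡ 52; y = λ·(78 - 52) - 49 ≡ 7. → (52, 7)
3A = (52, 7).
Finally 3A + B:
(52, 7) + (9, 50). λ = (50 - 7)/(9 - 52) ≡ 43/36 mod 79. 36⁻¹ ≡ 11 (mod 79) since 36·11 = 396 ≡ 1, so λ ≡ 78.
  x = λ² - 52 - 9 = 6084 - 61 ≡ 19; y = λ·(52 - 19) - 7 ≡ 39. → (19, 39)

(19, 39)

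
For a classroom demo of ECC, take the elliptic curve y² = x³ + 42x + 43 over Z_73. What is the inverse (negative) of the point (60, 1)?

(60, 72)

-(60, 1) = (60, -1 mod 73) = (60, 72).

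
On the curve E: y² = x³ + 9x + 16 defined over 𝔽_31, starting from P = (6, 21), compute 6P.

(7, 9)

Double-and-add on 6 = (110)₂. Start with P = (6, 21) for the leading 1-bit.
double: tangent at (6, 21): λ = (3·6² + 9)/(2·21) ≡ 24/11. 11⁻¹ ≡ 17 (mod 31), so λ ≡ 24·17 ≡ 5.
  x = λ² - 6 - 6 = 25 - 12 ≡ 13; y = λ·(6 - 13) - 21 ≡ 6. → (13, 6)
add P: (13, 6) + (6, 21). λ = (21 - 6)/(6 - 13) ≡ 15/24 mod 31. 24⁻¹ ≡ 22 (mod 31), so λ ≡ 20.
  x = λ² - 13 - 6 = 400 - 19 ≡ 9; y = λ·(13 - 9) - 6 ≡ 12. → (9, 12)
double: tangent at (9, 12): λ = (3·9² + 9)/(2·12) ≡ 4/24. 24⁻¹ ≡ 22 (mod 31), so λ ≡ 4·22 ≡ 26.
  x = λ² - 9 - 9 = 676 - 18 ≡ 7; y = λ·(9 - 7) - 12 ≡ 9. → (7, 9)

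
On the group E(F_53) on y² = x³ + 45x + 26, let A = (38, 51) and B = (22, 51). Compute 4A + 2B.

(24, 14)

First 4A:
Repeated addition: build up to 4A.
2A: tangent at (38, 51): λ = (3·38² + 45)/(2·51) ≡ 31/49. 49⁻¹ ≡ 13 (mod 53), so λ ≡ 31·13 ≡ 32.
  x = λ² - 38 - 38 = 1024 - 76 ≡ 47; y = λ·(38 - 47) - 51 ≡ 32. → (47, 32)
3A: (47, 32) + (38, 51). λ = (51 - 32)/(38 - 47) ≡ 19/44 mod 53. 44⁻¹ ≡ 47 (mod 53), so λ ≡ 45.
  x = λ² - 47 - 38 = 2025 - 85 ≡ 32; y = λ·(47 - 32) - 32 ≡ 7. → (32, 7)
4A: (32, 7) + (38, 51). λ = (51 - 7)/(38 - 32) ≡ 44/6 mod 53. 6⁻¹ ≡ 9 (mod 53), so λ ≡ 25.
  x = λ² - 32 - 38 = 625 - 70 ≡ 25; y = λ·(32 - 25) - 7 ≡ 9. → (25, 9)
4A = (25, 9).
Next 2B:
Repeated addition: build up to 2B.
2B: tangent at (22, 51): λ = (3·22² + 45)/(2·51) ≡ 13/49. 49⁻¹ ≡ 13 (mod 53) since 49·13 = 637 ≡ 1, so λ ≡ 13·13 ≡ 10.
  x = λ² - 22 - 22 = 100 - 44 ≡ 3; y = λ·(22 - 3) - 51 ≡ 33. → (3, 33)
2B = (3, 33).
Finally 4A + 2B:
(25, 9) + (3, 33). λ = (33 - 9)/(3 - 25) ≡ 24/31 mod 53. 31⁻¹ ≡ 12 (mod 53) since 31·12 = 372 ≡ 1, so λ ≡ 23.
  x = λ² - 25 - 3 = 529 - 28 ≡ 24; y = λ·(25 - 24) - 9 ≡ 14. → (24, 14)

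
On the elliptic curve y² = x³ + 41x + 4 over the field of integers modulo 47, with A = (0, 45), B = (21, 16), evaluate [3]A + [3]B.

First 3A:
Repeated addition: build up to 3A.
2A: tangent at (0, 45): λ = (3·0² + 41)/(2·45) ≡ 41/43. 43⁻¹ ≡ 35 (mod 47), so λ ≡ 41·35 ≡ 25.
  x = λ² - 0 - 0 = 625 - 0 ≡ 14; y = λ·(0 - 14) - 45 ≡ 28. → (14, 28)
3A: (14, 28) + (0, 45). λ = (45 - 28)/(0 - 14) ≡ 17/33 mod 47. 33⁻¹ ≡ 10 (mod 47), so λ ≡ 29.
  x = λ² - 14 - 0 = 841 - 14 ≡ 28; y = λ·(14 - 28) - 28 ≡ 36. → (28, 36)
3A = (28, 36).
Next 3B:
Repeated addition: build up to 3B.
2B: tangent at (21, 16): λ = (3·21² + 41)/(2·16) ≡ 1/32. 32⁻¹ ≡ 25 (mod 47), so λ ≡ 1·25 ≡ 25.
  x = λ² - 21 - 21 = 625 - 42 ≡ 19; y = λ·(21 - 19) - 16 ≡ 34. → (19, 34)
3B: (19, 34) + (21, 16). λ = (16 - 34)/(21 - 19) ≡ 29/2 mod 47. 2⁻¹ ≡ 24 (mod 47) since 2·24 = 48 ≡ 1, so λ ≡ 38.
  x = λ² - 19 - 21 = 1444 - 40 ≡ 41; y = λ·(19 - 41) - 34 ≡ 23. → (41, 23)
3B = (41, 23).
Finally 3A + 3B:
(28, 36) + (41, 23). λ = (23 - 36)/(41 - 28) ≡ 34/13 mod 47. 13⁻¹ ≡ 29 (mod 47) since 13·29 = 377 ≡ 1, so λ ≡ 46.
  x = λ² - 28 - 41 = 2116 - 69 ≡ 26; y = λ·(28 - 26) - 36 ≡ 9. → (26, 9)

(26, 9)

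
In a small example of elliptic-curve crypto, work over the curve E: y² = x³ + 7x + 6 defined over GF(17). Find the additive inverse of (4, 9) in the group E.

-(4, 9) = (4, -9 mod 17) = (4, 8).

(4, 8)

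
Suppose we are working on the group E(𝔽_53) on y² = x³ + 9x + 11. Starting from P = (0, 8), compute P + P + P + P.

(24, 35)

Double-and-add on 4 = (100)₂. Start with P = (0, 8) for the leading 1-bit.
double: tangent at (0, 8): λ = (3·0² + 9)/(2·8) ≡ 9/16. 16⁻¹ ≡ 10 (mod 53), so λ ≡ 9·10 ≡ 37.
  x = λ² - 0 - 0 = 1369 - 0 ≡ 44; y = λ·(0 - 44) - 8 ≡ 7. → (44, 7)
double: tangent at (44, 7): λ = (3·44² + 9)/(2·7) ≡ 40/14. 14⁻¹ ≡ 19 (mod 53), so λ ≡ 40·19 ≡ 18.
  x = λ² - 44 - 44 = 324 - 88 ≡ 24; y = λ·(44 - 24) - 7 ≡ 35. → (24, 35)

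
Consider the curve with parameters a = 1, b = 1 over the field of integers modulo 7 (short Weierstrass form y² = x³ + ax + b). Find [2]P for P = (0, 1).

tangent at (0, 1): λ = (3·0² + 1)/(2·1) ≡ 1/2. 2⁻¹ ≡ 4 (mod 7), so λ ≡ 1·4 ≡ 4.
  x = λ² - 0 - 0 = 16 - 0 ≡ 2; y = λ·(0 - 2) - 1 ≡ 5. → (2, 5)

(2, 5)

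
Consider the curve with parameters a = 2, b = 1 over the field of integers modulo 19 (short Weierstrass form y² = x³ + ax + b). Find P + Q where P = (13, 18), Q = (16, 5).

(13, 1)

(13, 18) + (16, 5). λ = (5 - 18)/(16 - 13) ≡ 6/3 mod 19. 3⁻¹ ≡ 13 (mod 19) since 3·13 = 39 ≡ 1, so λ ≡ 2.
  x = λ² - 13 - 16 = 4 - 29 ≡ 13; y = λ·(13 - 13) - 18 ≡ 1. → (13, 1)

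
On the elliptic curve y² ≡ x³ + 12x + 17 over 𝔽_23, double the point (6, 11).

(13, 1)

tangent at (6, 11): λ = (3·6² + 12)/(2·11) ≡ 5/22. 22⁻¹ ≡ 22 (mod 23), so λ ≡ 5·22 ≡ 18.
  x = λ² - 6 - 6 = 324 - 12 ≡ 13; y = λ·(6 - 13) - 11 ≡ 1. → (13, 1)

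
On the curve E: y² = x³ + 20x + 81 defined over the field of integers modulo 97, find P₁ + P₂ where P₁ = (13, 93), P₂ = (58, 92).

(13, 93) + (58, 92). λ = (92 - 93)/(58 - 13) ≡ 96/45 mod 97. 45⁻¹ ≡ 69 (mod 97), so λ ≡ 28.
  x = λ² - 13 - 58 = 784 - 71 ≡ 34; y = λ·(13 - 34) - 93 ≡ 95. → (34, 95)

(34, 95)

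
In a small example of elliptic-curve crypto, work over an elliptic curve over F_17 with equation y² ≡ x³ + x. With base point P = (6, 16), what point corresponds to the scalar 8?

Double-and-add on 8 = (1000)₂. Start with P = (6, 16) for the leading 1-bit.
double: tangent at (6, 16): λ = (3·6² + 1)/(2·16) ≡ 7/15. 15⁻¹ ≡ 8 (mod 17), so λ ≡ 7·8 ≡ 5.
  x = λ² - 6 - 6 = 25 - 12 ≡ 13; y = λ·(6 - 13) - 16 ≡ 0. → (13, 0)
double: (13, 0) + (13, 0): same x and y₁ ≡ -y₂, so the sum is 𝒪.
double: 𝒪 + 𝒪 = 𝒪 (identity).

O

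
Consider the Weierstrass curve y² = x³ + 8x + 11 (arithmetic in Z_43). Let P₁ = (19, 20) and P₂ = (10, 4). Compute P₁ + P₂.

(23, 35)

(19, 20) + (10, 4). λ = (4 - 20)/(10 - 19) ≡ 27/34 mod 43. 34⁻¹ ≡ 19 (mod 43), so λ ≡ 40.
  x = λ² - 19 - 10 = 1600 - 29 ≡ 23; y = λ·(19 - 23) - 20 ≡ 35. → (23, 35)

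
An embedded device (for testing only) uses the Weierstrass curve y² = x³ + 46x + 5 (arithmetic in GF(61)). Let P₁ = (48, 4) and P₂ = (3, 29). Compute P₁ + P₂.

(48, 4) + (3, 29). λ = (29 - 4)/(3 - 48) ≡ 25/16 mod 61. 16⁻¹ ≡ 42 (mod 61), so λ ≡ 13.
  x = λ² - 48 - 3 = 169 - 51 ≡ 57; y = λ·(48 - 57) - 4 ≡ 1. → (57, 1)

(57, 1)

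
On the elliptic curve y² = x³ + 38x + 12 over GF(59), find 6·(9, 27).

(3, 25)

Write Q = (9, 27).
Repeated addition: build up to 6Q.
2Q: tangent at (9, 27): λ = (3·9² + 38)/(2·27) ≡ 45/54. 54⁻¹ ≡ 47 (mod 59) since 54·47 = 2538 ≡ 1, so λ ≡ 45·47 ≡ 50.
  x = λ² - 9 - 9 = 2500 - 18 ≡ 4; y = λ·(9 - 4) - 27 ≡ 46. → (4, 46)
3Q: (4, 46) + (9, 27). λ = (27 - 46)/(9 - 4) ≡ 40/5 mod 59. 5⁻¹ ≡ 12 (mod 59) since 5·12 = 60 ≡ 1, so λ ≡ 8.
  x = λ² - 4 - 9 = 64 - 13 ≡ 51; y = λ·(4 - 51) - 46 ≡ 50. → (51, 50)
4Q: (51, 50) + (9, 27). λ = (27 - 50)/(9 - 51) ≡ 36/17 mod 59. 17⁻¹ ≡ 7 (mod 59) since 17·7 = 119 ≡ 1, so λ ≡ 16.
  x = λ² - 51 - 9 = 256 - 60 ≡ 19; y = λ·(51 - 19) - 50 ≡ 49. → (19, 49)
5Q: (19, 49) + (9, 27). λ = (27 - 49)/(9 - 19) ≡ 37/49 mod 59. 49⁻¹ ≡ 53 (mod 59), so λ ≡ 14.
  x = λ² - 19 - 9 = 196 - 28 ≡ 50; y = λ·(19 - 50) - 49 ≡ 48. → (50, 48)
6Q: (50, 48) + (9, 27). λ = (27 - 48)/(9 - 50) ≡ 38/18 mod 59. 18⁻¹ ≡ 23 (mod 59), so λ ≡ 48.
  x = λ² - 50 - 9 = 2304 - 59 ≡ 3; y = λ·(50 - 3) - 48 ≡ 25. → (3, 25)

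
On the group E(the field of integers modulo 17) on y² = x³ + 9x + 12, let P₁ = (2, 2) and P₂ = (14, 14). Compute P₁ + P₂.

(2, 2) + (14, 14). λ = (14 - 2)/(14 - 2) ≡ 12/12 mod 17. 12⁻¹ ≡ 10 (mod 17) since 12·10 = 120 ≡ 1, so λ ≡ 1.
  x = λ² - 2 - 14 = 1 - 16 ≡ 2; y = λ·(2 - 2) - 2 ≡ 15. → (2, 15)

(2, 15)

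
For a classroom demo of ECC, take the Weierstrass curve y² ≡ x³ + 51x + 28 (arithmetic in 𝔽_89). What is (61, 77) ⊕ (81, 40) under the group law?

(57, 58)

(61, 77) + (81, 40). λ = (40 - 77)/(81 - 61) ≡ 52/20 mod 89. 20⁻¹ ≡ 49 (mod 89), so λ ≡ 56.
  x = λ² - 61 - 81 = 3136 - 142 ≡ 57; y = λ·(61 - 57) - 77 ≡ 58. → (57, 58)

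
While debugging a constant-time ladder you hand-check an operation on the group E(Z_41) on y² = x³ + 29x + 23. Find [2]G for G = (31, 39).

(38, 14)

tangent at (31, 39): λ = (3·31² + 29)/(2·39) ≡ 1/37. 37⁻¹ ≡ 10 (mod 41), so λ ≡ 1·10 ≡ 10.
  x = λ² - 31 - 31 = 100 - 62 ≡ 38; y = λ·(31 - 38) - 39 ≡ 14. → (38, 14)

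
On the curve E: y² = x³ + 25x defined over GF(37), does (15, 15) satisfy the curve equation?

no

y² = 15² ≡ 3; x³ + 25x + 0 = 3750 ≡ 13 (mod 37). 3 ≠ 13.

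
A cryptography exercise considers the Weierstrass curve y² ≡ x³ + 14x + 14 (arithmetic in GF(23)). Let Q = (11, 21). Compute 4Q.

Repeated addition: build up to 4Q.
2Q: tangent at (11, 21): λ = (3·11² + 14)/(2·21) ≡ 9/19. 19⁻¹ ≡ 17 (mod 23) since 19·17 = 323 ≡ 1, so λ ≡ 9·17 ≡ 15.
  x = λ² - 11 - 11 = 225 - 22 ≡ 19; y = λ·(11 - 19) - 21 ≡ 20. → (19, 20)
3Q: (19, 20) + (11, 21). λ = (21 - 20)/(11 - 19) ≡ 1/15 mod 23. 15⁻¹ ≡ 20 (mod 23) since 15·20 = 300 ≡ 1, so λ ≡ 20.
  x = λ² - 19 - 11 = 400 - 30 ≡ 2; y = λ·(19 - 2) - 20 ≡ 21. → (2, 21)
4Q: (2, 21) + (11, 21). λ = (21 - 21)/(11 - 2) ≡ 0/9 mod 23. 9⁻¹ ≡ 18 (mod 23), so λ ≡ 0.
  x = λ² - 2 - 11 = 0 - 13 ≡ 10; y = λ·(2 - 10) - 21 ≡ 2. → (10, 2)

(10, 2)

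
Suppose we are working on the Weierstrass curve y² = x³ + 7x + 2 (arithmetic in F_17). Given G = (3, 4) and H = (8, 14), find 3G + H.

First 3G:
Repeated addition: build up to 3G.
2G: tangent at (3, 4): λ = (3·3² + 7)/(2·4) ≡ 0/8. 8⁻¹ ≡ 15 (mod 17), so λ ≡ 0·15 ≡ 0.
  x = λ² - 3 - 3 = 0 - 6 ≡ 11; y = λ·(3 - 11) - 4 ≡ 13. → (11, 13)
3G: (11, 13) + (3, 4). λ = (4 - 13)/(3 - 11) ≡ 8/9 mod 17. 9⁻¹ ≡ 2 (mod 17), so λ ≡ 16.
  x = λ² - 11 - 3 = 256 - 14 ≡ 4; y = λ·(11 - 4) - 13 ≡ 14. → (4, 14)
3G = (4, 14).
Finally 3G + H:
(4, 14) + (8, 14). λ = (14 - 14)/(8 - 4) ≡ 0/4 mod 17. 4⁻¹ ≡ 13 (mod 17) since 4·13 = 52 ≡ 1, so λ ≡ 0.
  x = λ² - 4 - 8 = 0 - 12 ≡ 5; y = λ·(4 - 5) - 14 ≡ 3. → (5, 3)

(5, 3)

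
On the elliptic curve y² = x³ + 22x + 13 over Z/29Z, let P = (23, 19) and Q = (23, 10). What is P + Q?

O

The two points share x = 23 and their y-coordinates satisfy 19 + 10 ≡ 0 (mod 29), so they are inverses. Their sum is 𝒪.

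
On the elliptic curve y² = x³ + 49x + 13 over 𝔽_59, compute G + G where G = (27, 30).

(41, 54)

tangent at (27, 30): λ = (3·27² + 49)/(2·30) ≡ 53/1. 1⁻¹ ≡ 1 (mod 59), so λ ≡ 53·1 ≡ 53.
  x = λ² - 27 - 27 = 2809 - 54 ≡ 41; y = λ·(27 - 41) - 30 ≡ 54. → (41, 54)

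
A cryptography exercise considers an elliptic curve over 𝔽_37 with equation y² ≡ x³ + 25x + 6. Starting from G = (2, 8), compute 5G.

(24, 0)

Repeated addition: build up to 5G.
2G: tangent at (2, 8): λ = (3·2² + 25)/(2·8) ≡ 0/16. 16⁻¹ ≡ 7 (mod 37) since 16·7 = 112 ≡ 1, so λ ≡ 0·7 ≡ 0.
  x = λ² - 2 - 2 = 0 - 4 ≡ 33; y = λ·(2 - 33) - 8 ≡ 29. → (33, 29)
3G: (33, 29) + (2, 8). λ = (8 - 29)/(2 - 33) ≡ 16/6 mod 37. 6⁻¹ ≡ 31 (mod 37) since 6·31 = 186 ≡ 1, so λ ≡ 15.
  x = λ² - 33 - 2 = 225 - 35 ≡ 5; y = λ·(33 - 5) - 29 ≡ 21. → (5, 21)
4G: (5, 21) + (2, 8). λ = (8 - 21)/(2 - 5) ≡ 24/34 mod 37. 34⁻¹ ≡ 12 (mod 37) since 34·12 = 408 ≡ 1, so λ ≡ 29.
  x = λ² - 5 - 2 = 841 - 7 ≡ 20; y = λ·(5 - 20) - 21 ≡ 25. → (20, 25)
5G: (20, 25) + (2, 8). λ = (8 - 25)/(2 - 20) ≡ 20/19 mod 37. 19⁻¹ ≡ 2 (mod 37) since 19·2 = 38 ≡ 1, so λ ≡ 3.
  x = λ² - 20 - 2 = 9 - 22 ≡ 24; y = λ·(20 - 24) - 25 ≡ 0. → (24, 0)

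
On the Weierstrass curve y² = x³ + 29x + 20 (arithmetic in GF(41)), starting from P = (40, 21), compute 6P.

(7, 19)

Repeated addition: build up to 6P.
2P: tangent at (40, 21): λ = (3·40² + 29)/(2·21) ≡ 32/1. 1⁻¹ ≡ 1 (mod 41) since 1·1 = 1 ≡ 1, so λ ≡ 32·1 ≡ 32.
  x = λ² - 40 - 40 = 1024 - 80 ≡ 1; y = λ·(40 - 1) - 21 ≡ 38. → (1, 38)
3P: (1, 38) + (40, 21). λ = (21 - 38)/(40 - 1) ≡ 24/39 mod 41. 39⁻¹ ≡ 20 (mod 41), so λ ≡ 29.
  x = λ² - 1 - 40 = 841 - 41 ≡ 21; y = λ·(1 - 21) - 38 ≡ 38. → (21, 38)
4P: (21, 38) + (40, 21). λ = (21 - 38)/(40 - 21) ≡ 24/19 mod 41. 19⁻¹ ≡ 13 (mod 41), so λ ≡ 25.
  x = λ² - 21 - 40 = 625 - 61 ≡ 31; y = λ·(21 - 31) - 38 ≡ 40. → (31, 40)
5P: (31, 40) + (40, 21). λ = (21 - 40)/(40 - 31) ≡ 22/9 mod 41. 9⁻¹ ≡ 32 (mod 41) since 9·32 = 288 ≡ 1, so λ ≡ 7.
  x = λ² - 31 - 40 = 49 - 71 ≡ 19; y = λ·(31 - 19) - 40 ≡ 3. → (19, 3)
6P: (19, 3) + (40, 21). λ = (21 - 3)/(40 - 19) ≡ 18/21 mod 41. 21⁻¹ ≡ 2 (mod 41), so λ ≡ 36.
  x = λ² - 19 - 40 = 1296 - 59 ≡ 7; y = λ·(19 - 7) - 3 ≡ 19. → (7, 19)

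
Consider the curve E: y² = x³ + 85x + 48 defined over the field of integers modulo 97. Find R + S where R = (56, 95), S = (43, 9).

(56, 95) + (43, 9). λ = (9 - 95)/(43 - 56) ≡ 11/84 mod 97. 84⁻¹ ≡ 82 (mod 97) since 84·82 = 6888 ≡ 1, so λ ≡ 29.
  x = λ² - 56 - 43 = 841 - 99 ≡ 63; y = λ·(56 - 63) - 95 ≡ 90. → (63, 90)

(63, 90)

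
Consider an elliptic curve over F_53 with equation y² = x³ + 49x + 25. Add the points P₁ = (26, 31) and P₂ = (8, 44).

(3, 26)

(26, 31) + (8, 44). λ = (44 - 31)/(8 - 26) ≡ 13/35 mod 53. 35⁻¹ ≡ 50 (mod 53) since 35·50 = 1750 ≡ 1, so λ ≡ 14.
  x = λ² - 26 - 8 = 196 - 34 ≡ 3; y = λ·(26 - 3) - 31 ≡ 26. → (3, 26)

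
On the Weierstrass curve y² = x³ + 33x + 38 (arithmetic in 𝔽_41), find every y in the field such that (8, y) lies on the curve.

none

x³ + 33x + 38 = 814 ≡ 35 (mod 41).
35 is a non-residue mod 41; no y exists.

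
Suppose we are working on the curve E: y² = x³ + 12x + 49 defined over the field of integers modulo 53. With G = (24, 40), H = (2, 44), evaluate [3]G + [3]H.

(24, 13)

First 3G:
Repeated addition: build up to 3G.
2G: tangent at (24, 40): λ = (3·24² + 12)/(2·40) ≡ 44/27. 27⁻¹ ≡ 2 (mod 53), so λ ≡ 44·2 ≡ 35.
  x = λ² - 24 - 24 = 1225 - 48 ≡ 11; y = λ·(24 - 11) - 40 ≡ 44. → (11, 44)
3G: (11, 44) + (24, 40). λ = (40 - 44)/(24 - 11) ≡ 49/13 mod 53. 13⁻¹ ≡ 49 (mod 53) since 13·49 = 637 ≡ 1, so λ ≡ 16.
  x = λ² - 11 - 24 = 256 - 35 ≡ 9; y = λ·(11 - 9) - 44 ≡ 41. → (9, 41)
3G = (9, 41).
Next 3H:
Repeated addition: build up to 3H.
2H: tangent at (2, 44): λ = (3·2² + 12)/(2·44) ≡ 24/35. 35⁻¹ ≡ 50 (mod 53), so λ ≡ 24·50 ≡ 34.
  x = λ² - 2 - 2 = 1156 - 4 ≡ 39; y = λ·(2 - 39) - 44 ≡ 23. → (39, 23)
3H: (39, 23) + (2, 44). λ = (44 - 23)/(2 - 39) ≡ 21/16 mod 53. 16⁻¹ ≡ 10 (mod 53), so λ ≡ 51.
  x = λ² - 39 - 2 = 2601 - 41 ≡ 16; y = λ·(39 - 16) - 23 ≡ 37. → (16, 37)
3H = (16, 37).
Finally 3G + 3H:
(9, 41) + (16, 37). λ = (37 - 41)/(16 - 9) ≡ 49/7 mod 53. 7⁻¹ ≡ 38 (mod 53), so λ ≡ 7.
  x = λ² - 9 - 16 = 49 - 25 ≡ 24; y = λ·(9 - 24) - 41 ≡ 13. → (24, 13)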